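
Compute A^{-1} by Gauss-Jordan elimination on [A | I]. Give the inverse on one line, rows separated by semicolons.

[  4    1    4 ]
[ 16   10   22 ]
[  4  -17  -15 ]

inverse = [-28/3 53/24 3/4; -41/3 19/6 1; 13 -3 -1]

Gauss-Jordan on [A | I]:
R1 <- (1/4)*R1:  [   1  1/4    1  |  1/4    0    0 ]
R2 <- R2 - (16)*R1:  [  0   6   6  |  -4   1   0 ]
R3 <- R3 - (4)*R1:  [   0  -18  -19  |   -1    0    1 ]
R2 <- (1/6)*R2:  [    0     1     1  |  -2/3   1/6     0 ]
R1 <- R1 - (1/4)*R2:  [     1      0    3/4  |   5/12  -1/24      0 ]
R3 <- R3 - (-18)*R2:  [   0    0   -1  |  -13    3    1 ]
R3 <- (1/-1)*R3:  [  0   0   1  |  13  -3  -1 ]
R1 <- R1 - (3/4)*R3:  [     1      0      0  |  -28/3  53/24    3/4 ]
R2 <- R2 - (1)*R3:  [     0      1      0  |  -41/3   19/6      1 ]
Right block of [I | A^{-1}] is the inverse:
[ -28/3  53/24  3/4 ]
[ -41/3   19/6    1 ]
[    13     -3   -1 ]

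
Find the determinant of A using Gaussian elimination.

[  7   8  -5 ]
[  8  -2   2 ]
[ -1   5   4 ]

det(A) = -588

Forward elimination:
R2 <- R2 - (8/7)*R1:  [     0  -78/7   54/7 ]
R3 <- R3 - (-1/7)*R1:  [    0  43/7  23/7 ]
R3 <- R3 - (-43/78)*R2:  [     0      0  98/13 ]
Upper-triangular form:
[ 7      8     -5 ]
[ 0  -78/7   54/7 ]
[ 0      0  98/13 ]
det(A) = (-1)^0 * (7) * (-78/7) * (98/13) = -588  (0 row swaps -> sign +1)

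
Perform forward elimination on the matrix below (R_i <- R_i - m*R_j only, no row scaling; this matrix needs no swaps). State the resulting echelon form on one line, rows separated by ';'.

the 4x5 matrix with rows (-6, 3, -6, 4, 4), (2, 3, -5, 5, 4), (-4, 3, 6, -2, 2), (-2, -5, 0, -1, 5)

Forward elimination:
R2 <- R2 - (-1/3)*R1:  [    0     4    -7  19/3  16/3 ]
R3 <- R3 - (2/3)*R1:  [     0      1     10  -14/3   -2/3 ]
R4 <- R4 - (1/3)*R1:  [    0    -6     2  -7/3  11/3 ]
R3 <- R3 - (1/4)*R2:  [     0      0   47/4  -25/4     -2 ]
R4 <- R4 - (-3/2)*R2:  [     0      0  -17/2   43/6   35/3 ]
R4 <- R4 - (-34/47)*R3:  [        0         0         0   373/141  1441/141 ]
Row echelon form:
[ -6  3    -6        4         4 ]
[  0  4    -7     19/3      16/3 ]
[  0  0  47/4    -25/4        -2 ]
[  0  0     0  373/141  1441/141 ]

REF = [-6 3 -6 4 4; 0 4 -7 19/3 16/3; 0 0 47/4 -25/4 -2; 0 0 0 373/141 1441/141]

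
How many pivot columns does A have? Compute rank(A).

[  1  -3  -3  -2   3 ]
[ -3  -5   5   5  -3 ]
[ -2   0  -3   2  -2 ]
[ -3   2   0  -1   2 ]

Row reduction:
R2 <- R2 - (-3)*R1:  [   0  -14   -4   -1    6 ]
R3 <- R3 - (-2)*R1:  [  0  -6  -9  -2   4 ]
R4 <- R4 - (-3)*R1:  [  0  -7  -9  -7  11 ]
R3 <- R3 - (3/7)*R2:  [     0      0  -51/7  -11/7   10/7 ]
R4 <- R4 - (1/2)*R2:  [     0      0     -7  -13/2      8 ]
R4 <- R4 - (49/51)*R3:  [        0         0         0  -509/102    338/51 ]
Row echelon form:
[ 1   -3     -3        -2       3 ]
[ 0  -14     -4        -1       6 ]
[ 0    0  -51/7     -11/7    10/7 ]
[ 0    0      0  -509/102  338/51 ]
Nonzero rows / pivot columns: 4

rank(A) = 4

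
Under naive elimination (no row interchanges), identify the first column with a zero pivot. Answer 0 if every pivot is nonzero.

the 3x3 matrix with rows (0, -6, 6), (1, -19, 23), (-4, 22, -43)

Naive forward elimination:
Pivot entry (1,1) is zero but row 2 has 1 in column 1 -> naive elimination stops; a row interchange (e.g. R1 <-> R2) would be required here.

first zero-pivot column = 1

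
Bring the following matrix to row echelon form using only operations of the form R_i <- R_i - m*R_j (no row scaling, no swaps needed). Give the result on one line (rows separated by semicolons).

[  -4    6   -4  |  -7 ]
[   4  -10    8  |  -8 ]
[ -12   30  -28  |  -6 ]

REF = [-4 6 -4 -7; 0 -4 4 -15; 0 0 -4 -30]

Forward elimination:
R2 <- R2 - (-1)*R1:  [   0   -4    4  -15 ]
R3 <- R3 - (3)*R1:  [   0   12  -16   15 ]
R3 <- R3 - (-3)*R2:  [   0    0   -4  -30 ]
Row echelon form:
[ -4   6  -4  |   -7 ]
[  0  -4   4  |  -15 ]
[  0   0  -4  |  -30 ]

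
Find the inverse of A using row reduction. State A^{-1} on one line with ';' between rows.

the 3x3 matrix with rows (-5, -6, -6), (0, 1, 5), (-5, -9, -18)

Gauss-Jordan on [A | I]:
R1 <- (1/-5)*R1:  [    1   6/5   6/5  |  -1/5     0     0 ]
R3 <- R3 - (-5)*R1:  [   0   -3  -12  |   -1    0    1 ]
R1 <- R1 - (6/5)*R2:  [     1      0  -24/5  |   -1/5   -6/5      0 ]
R3 <- R3 - (-3)*R2:  [  0   0   3  |  -1   3   1 ]
R3 <- (1/3)*R3:  [    0     0     1  |  -1/3     1   1/3 ]
R1 <- R1 - (-24/5)*R3:  [    1     0     0  |  -9/5  18/5   8/5 ]
R2 <- R2 - (5)*R3:  [    0     1     0  |   5/3    -4  -5/3 ]
Right block of [I | A^{-1}] is the inverse:
[ -9/5  18/5   8/5 ]
[  5/3    -4  -5/3 ]
[ -1/3     1   1/3 ]

inverse = [-9/5 18/5 8/5; 5/3 -4 -5/3; -1/3 1 1/3]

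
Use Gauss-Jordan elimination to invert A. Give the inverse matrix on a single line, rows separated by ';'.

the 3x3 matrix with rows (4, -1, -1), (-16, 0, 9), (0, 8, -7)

Gauss-Jordan on [A | I]:
R1 <- (1/4)*R1:  [    1  -1/4  -1/4  |   1/4     0     0 ]
R2 <- R2 - (-16)*R1:  [  0  -4   5  |   4   1   0 ]
R2 <- (1/-4)*R2:  [    0     1  -5/4  |    -1  -1/4     0 ]
R1 <- R1 - (-1/4)*R2:  [     1      0  -9/16  |      0  -1/16      0 ]
R3 <- R3 - (8)*R2:  [ 0  0  3  |  8  2  1 ]
R3 <- (1/3)*R3:  [   0    0    1  |  8/3  2/3  1/3 ]
R1 <- R1 - (-9/16)*R3:  [    1     0     0  |   3/2  5/16  3/16 ]
R2 <- R2 - (-5/4)*R3:  [    0     1     0  |   7/3  7/12  5/12 ]
Right block of [I | A^{-1}] is the inverse:
[ 3/2  5/16  3/16 ]
[ 7/3  7/12  5/12 ]
[ 8/3   2/3   1/3 ]

inverse = [3/2 5/16 3/16; 7/3 7/12 5/12; 8/3 2/3 1/3]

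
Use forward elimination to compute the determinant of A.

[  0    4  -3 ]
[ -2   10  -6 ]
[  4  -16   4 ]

Forward elimination:
R1 <-> R2   (pivot in column 1 was zero)
[ -2   10  -6 ]
[  0    4  -3 ]
[  4  -16   4 ]
R3 <- R3 - (-2)*R1:  [  0   4  -8 ]
R3 <- R3 - (1)*R2:  [  0   0  -5 ]
Upper-triangular form:
[ -2  10  -6 ]
[  0   4  -3 ]
[  0   0  -5 ]
det(A) = (-1)^1 * (-2) * (4) * (-5) = -40  (1 row swap -> sign -1)

det(A) = -40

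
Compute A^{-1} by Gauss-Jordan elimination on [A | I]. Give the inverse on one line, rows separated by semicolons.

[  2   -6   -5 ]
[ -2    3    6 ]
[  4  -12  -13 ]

Gauss-Jordan on [A | I]:
R1 <- (1/2)*R1:  [    1    -3  -5/2  |   1/2     0     0 ]
R2 <- R2 - (-2)*R1:  [  0  -3   1  |   1   1   0 ]
R3 <- R3 - (4)*R1:  [  0   0  -3  |  -2   0   1 ]
R2 <- (1/-3)*R2:  [    0     1  -1/3  |  -1/3  -1/3     0 ]
R1 <- R1 - (-3)*R2:  [    1     0  -7/2  |  -1/2    -1     0 ]
R3 <- (1/-3)*R3:  [    0     0     1  |   2/3     0  -1/3 ]
R1 <- R1 - (-7/2)*R3:  [    1     0     0  |  11/6    -1  -7/6 ]
R2 <- R2 - (-1/3)*R3:  [    0     1     0  |  -1/9  -1/3  -1/9 ]
Right block of [I | A^{-1}] is the inverse:
[ 11/6    -1  -7/6 ]
[ -1/9  -1/3  -1/9 ]
[  2/3     0  -1/3 ]

inverse = [11/6 -1 -7/6; -1/9 -1/3 -1/9; 2/3 0 -1/3]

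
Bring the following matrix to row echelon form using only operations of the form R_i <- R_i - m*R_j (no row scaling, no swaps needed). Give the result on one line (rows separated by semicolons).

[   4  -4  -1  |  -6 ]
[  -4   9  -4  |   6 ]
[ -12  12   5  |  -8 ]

Forward elimination:
R2 <- R2 - (-1)*R1:  [  0   5  -5   0 ]
R3 <- R3 - (-3)*R1:  [   0    0    2  -26 ]
Row echelon form:
[ 4  -4  -1  |   -6 ]
[ 0   5  -5  |    0 ]
[ 0   0   2  |  -26 ]

REF = [4 -4 -1 -6; 0 5 -5 0; 0 0 2 -26]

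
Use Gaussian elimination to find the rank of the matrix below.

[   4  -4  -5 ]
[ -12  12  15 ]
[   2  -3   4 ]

Row reduction:
R2 <- R2 - (-3)*R1:  [ 0  0  0 ]
R3 <- R3 - (1/2)*R1:  [    0    -1  13/2 ]
R2 <-> R3   (pivot in column 2 was zero)
[ 4  -4    -5 ]
[ 0  -1  13/2 ]
[ 0   0     0 ]
Row echelon form:
[ 4  -4    -5 ]
[ 0  -1  13/2 ]
[ 0   0     0 ]
Nonzero rows / pivot columns: 2

rank(A) = 2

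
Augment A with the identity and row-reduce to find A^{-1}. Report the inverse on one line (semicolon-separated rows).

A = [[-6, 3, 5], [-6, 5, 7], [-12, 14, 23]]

Gauss-Jordan on [A | I]:
R1 <- (1/-6)*R1:  [    1  -1/2  -5/6  |  -1/6     0     0 ]
R2 <- R2 - (-6)*R1:  [  0   2   2  |  -1   1   0 ]
R3 <- R3 - (-12)*R1:  [  0   8  13  |  -2   0   1 ]
R2 <- (1/2)*R2:  [    0     1     1  |  -1/2   1/2     0 ]
R1 <- R1 - (-1/2)*R2:  [     1      0   -1/3  |  -5/12    1/4      0 ]
R3 <- R3 - (8)*R2:  [  0   0   5  |   2  -4   1 ]
R3 <- (1/5)*R3:  [    0     0     1  |   2/5  -4/5   1/5 ]
R1 <- R1 - (-1/3)*R3:  [      1       0       0  |  -17/60   -1/60    1/15 ]
R2 <- R2 - (1)*R3:  [     0      1      0  |  -9/10  13/10   -1/5 ]
Right block of [I | A^{-1}] is the inverse:
[ -17/60  -1/60  1/15 ]
[  -9/10  13/10  -1/5 ]
[    2/5   -4/5   1/5 ]

inverse = [-17/60 -1/60 1/15; -9/10 13/10 -1/5; 2/5 -4/5 1/5]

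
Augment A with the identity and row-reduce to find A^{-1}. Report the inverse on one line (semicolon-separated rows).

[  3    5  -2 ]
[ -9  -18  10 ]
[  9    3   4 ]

inverse = [-17/9 -13/27 7/27; 7/3 5/9 -2/9; 5/2 2/3 -1/6]

Gauss-Jordan on [A | I]:
R1 <- (1/3)*R1:  [    1   5/3  -2/3  |   1/3     0     0 ]
R2 <- R2 - (-9)*R1:  [  0  -3   4  |   3   1   0 ]
R3 <- R3 - (9)*R1:  [   0  -12   10  |   -3    0    1 ]
R2 <- (1/-3)*R2:  [    0     1  -4/3  |    -1  -1/3     0 ]
R1 <- R1 - (5/3)*R2:  [    1     0  14/9  |     2   5/9     0 ]
R3 <- R3 - (-12)*R2:  [   0    0   -6  |  -15   -4    1 ]
R3 <- (1/-6)*R3:  [    0     0     1  |   5/2   2/3  -1/6 ]
R1 <- R1 - (14/9)*R3:  [      1       0       0  |   -17/9  -13/27    7/27 ]
R2 <- R2 - (-4/3)*R3:  [    0     1     0  |   7/3   5/9  -2/9 ]
Right block of [I | A^{-1}] is the inverse:
[ -17/9  -13/27  7/27 ]
[   7/3     5/9  -2/9 ]
[   5/2     2/3  -1/6 ]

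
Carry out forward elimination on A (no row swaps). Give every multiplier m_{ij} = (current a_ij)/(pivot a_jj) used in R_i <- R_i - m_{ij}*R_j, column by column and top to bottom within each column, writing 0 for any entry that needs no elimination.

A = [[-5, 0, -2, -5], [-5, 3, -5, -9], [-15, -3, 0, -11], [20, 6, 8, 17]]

multipliers: 1, 3, -4, -1, 2, 2

Forward elimination:
R2 <- R2 - (1)*R1:  [  0   3  -3  -4 ]
R3 <- R3 - (3)*R1:  [  0  -3   6   4 ]
R4 <- R4 - (-4)*R1:  [  0   6   0  -3 ]
R3 <- R3 - (-1)*R2:  [ 0  0  3  0 ]
R4 <- R4 - (2)*R2:  [ 0  0  6  5 ]
R4 <- R4 - (2)*R3:  [ 0  0  0  5 ]
Multipliers (in order of application): m_{21} = 1, m_{31} = 3, m_{41} = -4, m_{32} = -1, m_{42} = 2, m_{43} = 2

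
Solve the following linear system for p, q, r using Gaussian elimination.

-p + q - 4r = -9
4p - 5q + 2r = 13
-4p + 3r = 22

(-4, -5, 2)

Forward elimination on [A|b]:
R2 <- R2 - (-4)*R1:  [   0   -1  -14  -23 ]
R3 <- R3 - (4)*R1:  [  0  -4  19  58 ]
R3 <- R3 - (4)*R2:  [   0    0   75  150 ]
Row echelon form:
[ -1   1   -4  |   -9 ]
[  0  -1  -14  |  -23 ]
[  0   0   75  |  150 ]
Back-substitution:
r = (150) / 75 = 2
q = (-23 - (-14)*(2)) / -1 = -5
p = (-9 - (1)*(-5) - (-4)*(2)) / -1 = -4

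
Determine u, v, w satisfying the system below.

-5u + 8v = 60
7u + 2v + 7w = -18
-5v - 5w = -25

(-4, 5, 0)

Forward elimination on [A|b]:
R2 <- R2 - (-7/5)*R1:  [    0  66/5     7    66 ]
R3 <- R3 - (-25/66)*R2:  [       0        0  -155/66        0 ]
Row echelon form:
[ -5     8        0  |  60 ]
[  0  66/5        7  |  66 ]
[  0     0  -155/66  |   0 ]
Back-substitution:
w = (0) / (-155/66) = 0
v = (66 - (7)*(0)) / (66/5) = 5
u = (60 - (8)*(5)) / -5 = -4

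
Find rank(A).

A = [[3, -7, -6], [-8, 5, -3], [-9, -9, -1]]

Row reduction:
R2 <- R2 - (-8/3)*R1:  [     0  -41/3    -19 ]
R3 <- R3 - (-3)*R1:  [   0  -30  -19 ]
R3 <- R3 - (90/41)*R2:  [      0       0  931/41 ]
Row echelon form:
[ 3     -7      -6 ]
[ 0  -41/3     -19 ]
[ 0      0  931/41 ]
Nonzero rows / pivot columns: 3

rank(A) = 3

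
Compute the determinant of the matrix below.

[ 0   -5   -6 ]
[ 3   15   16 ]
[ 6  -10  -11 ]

Forward elimination:
R1 <-> R2   (pivot in column 1 was zero)
[ 3   15   16 ]
[ 0   -5   -6 ]
[ 6  -10  -11 ]
R3 <- R3 - (2)*R1:  [   0  -40  -43 ]
R3 <- R3 - (8)*R2:  [ 0  0  5 ]
Upper-triangular form:
[ 3  15  16 ]
[ 0  -5  -6 ]
[ 0   0   5 ]
det(A) = (-1)^1 * (3) * (-5) * (5) = 75  (1 row swap -> sign -1)

det(A) = 75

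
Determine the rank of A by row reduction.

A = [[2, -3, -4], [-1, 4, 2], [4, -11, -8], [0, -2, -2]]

rank(A) = 3

Row reduction:
R2 <- R2 - (-1/2)*R1:  [   0  5/2    0 ]
R3 <- R3 - (2)*R1:  [  0  -5   0 ]
R3 <- R3 - (-2)*R2:  [ 0  0  0 ]
R4 <- R4 - (-4/5)*R2:  [  0   0  -2 ]
R3 <-> R4   (pivot in column 3 was zero)
[ 2   -3  -4 ]
[ 0  5/2   0 ]
[ 0    0  -2 ]
[ 0    0   0 ]
Row echelon form:
[ 2   -3  -4 ]
[ 0  5/2   0 ]
[ 0    0  -2 ]
[ 0    0   0 ]
Nonzero rows / pivot columns: 3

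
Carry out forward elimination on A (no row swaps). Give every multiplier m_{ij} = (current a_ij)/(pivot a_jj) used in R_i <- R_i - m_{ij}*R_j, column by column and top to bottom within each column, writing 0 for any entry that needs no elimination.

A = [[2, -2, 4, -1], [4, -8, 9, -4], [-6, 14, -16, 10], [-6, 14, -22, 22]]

multipliers: 2, -3, -3, -2, -2, 4

Forward elimination:
R2 <- R2 - (2)*R1:  [  0  -4   1  -2 ]
R3 <- R3 - (-3)*R1:  [  0   8  -4   7 ]
R4 <- R4 - (-3)*R1:  [   0    8  -10   19 ]
R3 <- R3 - (-2)*R2:  [  0   0  -2   3 ]
R4 <- R4 - (-2)*R2:  [  0   0  -8  15 ]
R4 <- R4 - (4)*R3:  [ 0  0  0  3 ]
Multipliers (in order of application): m_{21} = 2, m_{31} = -3, m_{41} = -3, m_{32} = -2, m_{42} = -2, m_{43} = 4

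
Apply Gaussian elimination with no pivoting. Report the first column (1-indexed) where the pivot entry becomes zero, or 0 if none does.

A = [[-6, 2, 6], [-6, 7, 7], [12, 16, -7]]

first zero-pivot column = 0

Naive forward elimination:
R2 <- R2 - (1)*R1:  [ 0  5  1 ]
R3 <- R3 - (-2)*R1:  [  0  20   5 ]
R3 <- R3 - (4)*R2:  [ 0  0  1 ]
All pivots nonzero; naive elimination completes without hitting a zero pivot.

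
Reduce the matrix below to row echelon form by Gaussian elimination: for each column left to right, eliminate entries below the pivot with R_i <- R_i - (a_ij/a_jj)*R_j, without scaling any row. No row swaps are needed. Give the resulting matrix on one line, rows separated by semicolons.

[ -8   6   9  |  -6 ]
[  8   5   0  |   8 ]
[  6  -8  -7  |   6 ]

Forward elimination:
R2 <- R2 - (-1)*R1:  [  0  11   9   2 ]
R3 <- R3 - (-3/4)*R1:  [    0  -7/2  -1/4   3/2 ]
R3 <- R3 - (-7/22)*R2:  [      0       0  115/44   47/22 ]
Row echelon form:
[ -8   6       9  |     -6 ]
[  0  11       9  |      2 ]
[  0   0  115/44  |  47/22 ]

REF = [-8 6 9 -6; 0 11 9 2; 0 0 115/44 47/22]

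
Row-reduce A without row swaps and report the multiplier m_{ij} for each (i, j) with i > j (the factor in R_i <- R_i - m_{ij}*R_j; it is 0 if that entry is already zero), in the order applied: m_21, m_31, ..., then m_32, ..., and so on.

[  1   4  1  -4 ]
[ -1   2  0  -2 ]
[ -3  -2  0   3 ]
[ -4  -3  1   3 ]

Forward elimination:
R2 <- R2 - (-1)*R1:  [  0   6   1  -6 ]
R3 <- R3 - (-3)*R1:  [  0  10   3  -9 ]
R4 <- R4 - (-4)*R1:  [   0   13    5  -13 ]
R3 <- R3 - (5/3)*R2:  [   0    0  4/3    1 ]
R4 <- R4 - (13/6)*R2:  [    0     0  17/6     0 ]
R4 <- R4 - (17/8)*R3:  [     0      0      0  -17/8 ]
Multipliers (in order of application): m_{21} = -1, m_{31} = -3, m_{41} = -4, m_{32} = 5/3, m_{42} = 13/6, m_{43} = 17/8

multipliers: -1, -3, -4, 5/3, 13/6, 17/8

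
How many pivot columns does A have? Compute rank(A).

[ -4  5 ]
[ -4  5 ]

rank(A) = 1

Row reduction:
R2 <- R2 - (1)*R1:  [ 0  0 ]
Row echelon form:
[ -4  5 ]
[  0  0 ]
Nonzero rows / pivot columns: 1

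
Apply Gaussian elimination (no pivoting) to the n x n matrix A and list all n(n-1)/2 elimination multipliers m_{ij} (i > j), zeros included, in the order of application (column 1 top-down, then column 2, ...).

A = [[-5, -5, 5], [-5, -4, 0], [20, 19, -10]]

multipliers: 1, -4, -1

Forward elimination:
R2 <- R2 - (1)*R1:  [  0   1  -5 ]
R3 <- R3 - (-4)*R1:  [  0  -1  10 ]
R3 <- R3 - (-1)*R2:  [ 0  0  5 ]
Multipliers (in order of application): m_{21} = 1, m_{31} = -4, m_{32} = -1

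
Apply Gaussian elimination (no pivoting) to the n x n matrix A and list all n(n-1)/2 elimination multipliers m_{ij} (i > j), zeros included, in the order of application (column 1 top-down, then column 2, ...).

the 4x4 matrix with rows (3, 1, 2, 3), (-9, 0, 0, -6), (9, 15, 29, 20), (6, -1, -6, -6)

Forward elimination:
R2 <- R2 - (-3)*R1:  [ 0  3  6  3 ]
R3 <- R3 - (3)*R1:  [  0  12  23  11 ]
R4 <- R4 - (2)*R1:  [   0   -3  -10  -12 ]
R3 <- R3 - (4)*R2:  [  0   0  -1  -1 ]
R4 <- R4 - (-1)*R2:  [  0   0  -4  -9 ]
R4 <- R4 - (4)*R3:  [  0   0   0  -5 ]
Multipliers (in order of application): m_{21} = -3, m_{31} = 3, m_{41} = 2, m_{32} = 4, m_{42} = -1, m_{43} = 4

multipliers: -3, 3, 2, 4, -1, 4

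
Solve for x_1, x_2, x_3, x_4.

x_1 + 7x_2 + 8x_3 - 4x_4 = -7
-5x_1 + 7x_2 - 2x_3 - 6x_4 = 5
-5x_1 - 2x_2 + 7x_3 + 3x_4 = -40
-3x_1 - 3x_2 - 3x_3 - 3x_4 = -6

Forward elimination on [A|b]:
R2 <- R2 - (-5)*R1:  [   0   42   38  -26  -30 ]
R3 <- R3 - (-5)*R1:  [   0   33   47  -17  -75 ]
R4 <- R4 - (-3)*R1:  [   0   18   21  -15  -27 ]
R3 <- R3 - (11/14)*R2:  [      0       0   120/7    24/7  -360/7 ]
R4 <- R4 - (3/7)*R2:  [     0      0   33/7  -27/7  -99/7 ]
R4 <- R4 - (11/40)*R3:  [     0      0      0  -24/5      0 ]
Row echelon form:
[ 1   7      8     -4  |      -7 ]
[ 0  42     38    -26  |     -30 ]
[ 0   0  120/7   24/7  |  -360/7 ]
[ 0   0      0  -24/5  |       0 ]
Back-substitution:
x_4 = (0) / (-24/5) = 0
x_3 = (-360/7 - (24/7)*(0)) / (120/7) = -3
x_2 = (-30 - (38)*(-3) - (-26)*(0)) / 42 = 2
x_1 = (-7 - (7)*(2) - (8)*(-3) - (-4)*(0)) / 1 = 3

(3, 2, -3, 0)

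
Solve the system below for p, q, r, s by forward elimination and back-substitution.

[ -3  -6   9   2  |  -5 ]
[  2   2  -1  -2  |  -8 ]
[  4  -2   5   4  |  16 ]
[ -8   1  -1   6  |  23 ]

(1, -1, -2, 5)

Forward elimination on [A|b]:
R2 <- R2 - (-2/3)*R1:  [     0     -2      5   -2/3  -34/3 ]
R3 <- R3 - (-4/3)*R1:  [    0   -10    17  20/3  28/3 ]
R4 <- R4 - (8/3)*R1:  [     0     17    -25    2/3  109/3 ]
R3 <- R3 - (5)*R2:  [  0   0  -8  10  66 ]
R4 <- R4 - (-17/2)*R2:  [    0     0  35/2    -5   -60 ]
R4 <- R4 - (-35/16)*R3:  [     0      0      0  135/8  675/8 ]
Row echelon form:
[ -3  -6   9      2  |     -5 ]
[  0  -2   5   -2/3  |  -34/3 ]
[  0   0  -8     10  |     66 ]
[  0   0   0  135/8  |  675/8 ]
Back-substitution:
s = (675/8) / (135/8) = 5
r = (66 - (10)*(5)) / -8 = -2
q = (-34/3 - (5)*(-2) - (-2/3)*(5)) / -2 = -1
p = (-5 - (-6)*(-1) - (9)*(-2) - (2)*(5)) / -3 = 1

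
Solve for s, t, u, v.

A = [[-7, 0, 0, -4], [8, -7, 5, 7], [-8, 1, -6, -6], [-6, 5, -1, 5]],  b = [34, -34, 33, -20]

(-2, -1, 2, -5)

Forward elimination on [A|b]:
R2 <- R2 - (-8/7)*R1:  [    0    -7     5  17/7  34/7 ]
R3 <- R3 - (8/7)*R1:  [     0      1     -6  -10/7  -41/7 ]
R4 <- R4 - (6/7)*R1:  [      0       5      -1    59/7  -344/7 ]
R3 <- R3 - (-1/7)*R2:  [       0        0    -37/7   -53/49  -253/49 ]
R4 <- R4 - (-5/7)*R2:  [        0         0      18/7    498/49  -2238/49 ]
R4 <- R4 - (-18/37)*R3:  [          0           0           0    2496/259  -12480/259 ]
Row echelon form:
[ -7   0      0        -4  |          34 ]
[  0  -7      5      17/7  |        34/7 ]
[  0   0  -37/7    -53/49  |     -253/49 ]
[  0   0      0  2496/259  |  -12480/259 ]
Back-substitution:
v = (-12480/259) / (2496/259) = -5
u = (-253/49 - (-53/49)*(-5)) / (-37/7) = 2
t = (34/7 - (5)*(2) - (17/7)*(-5)) / -7 = -1
s = (34 - (-4)*(-5)) / -7 = -2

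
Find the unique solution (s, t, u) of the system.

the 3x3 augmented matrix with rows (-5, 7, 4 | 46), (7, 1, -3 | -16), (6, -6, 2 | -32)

Forward elimination on [A|b]:
R2 <- R2 - (-7/5)*R1:  [     0   54/5   13/5  242/5 ]
R3 <- R3 - (-6/5)*R1:  [     0   12/5   34/5  116/5 ]
R3 <- R3 - (2/9)*R2:  [     0      0   56/9  112/9 ]
Row echelon form:
[ -5     7     4  |     46 ]
[  0  54/5  13/5  |  242/5 ]
[  0     0  56/9  |  112/9 ]
Back-substitution:
u = (112/9) / (56/9) = 2
t = (242/5 - (13/5)*(2)) / (54/5) = 4
s = (46 - (7)*(4) - (4)*(2)) / -5 = -2

(-2, 4, 2)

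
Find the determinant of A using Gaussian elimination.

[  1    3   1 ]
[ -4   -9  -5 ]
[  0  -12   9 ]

Forward elimination:
R2 <- R2 - (-4)*R1:  [  0   3  -1 ]
R3 <- R3 - (-4)*R2:  [ 0  0  5 ]
Upper-triangular form:
[ 1  3   1 ]
[ 0  3  -1 ]
[ 0  0   5 ]
det(A) = (-1)^0 * (1) * (3) * (5) = 15  (0 row swaps -> sign +1)

det(A) = 15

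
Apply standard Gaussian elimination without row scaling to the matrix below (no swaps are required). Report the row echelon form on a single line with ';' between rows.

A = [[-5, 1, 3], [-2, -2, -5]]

Forward elimination:
R2 <- R2 - (2/5)*R1:  [     0  -12/5  -31/5 ]
Row echelon form:
[ -5      1      3 ]
[  0  -12/5  -31/5 ]

REF = [-5 1 3; 0 -12/5 -31/5]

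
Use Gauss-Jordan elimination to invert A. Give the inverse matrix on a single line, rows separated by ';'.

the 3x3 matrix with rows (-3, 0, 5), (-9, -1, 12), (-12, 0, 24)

inverse = [-2 0 5/12; 6 -1 -3/4; -1 0 1/4]

Gauss-Jordan on [A | I]:
R1 <- (1/-3)*R1:  [    1     0  -5/3  |  -1/3     0     0 ]
R2 <- R2 - (-9)*R1:  [  0  -1  -3  |  -3   1   0 ]
R3 <- R3 - (-12)*R1:  [  0   0   4  |  -4   0   1 ]
R2 <- (1/-1)*R2:  [  0   1   3  |   3  -1   0 ]
R3 <- (1/4)*R3:  [   0    0    1  |   -1    0  1/4 ]
R1 <- R1 - (-5/3)*R3:  [    1     0     0  |    -2     0  5/12 ]
R2 <- R2 - (3)*R3:  [    0     1     0  |     6    -1  -3/4 ]
Right block of [I | A^{-1}] is the inverse:
[ -2   0  5/12 ]
[  6  -1  -3/4 ]
[ -1   0   1/4 ]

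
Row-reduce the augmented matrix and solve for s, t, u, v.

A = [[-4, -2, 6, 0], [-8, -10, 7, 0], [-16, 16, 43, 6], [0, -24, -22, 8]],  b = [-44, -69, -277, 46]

(3, 1, -5, -5)

Forward elimination on [A|b]:
R2 <- R2 - (2)*R1:  [  0  -6  -5   0  19 ]
R3 <- R3 - (4)*R1:  [    0    24    19     6  -101 ]
R3 <- R3 - (-4)*R2:  [   0    0   -1    6  -25 ]
R4 <- R4 - (4)*R2:  [   0    0   -2    8  -30 ]
R4 <- R4 - (2)*R3:  [  0   0   0  -4  20 ]
Row echelon form:
[ -4  -2   6   0  |  -44 ]
[  0  -6  -5   0  |   19 ]
[  0   0  -1   6  |  -25 ]
[  0   0   0  -4  |   20 ]
Back-substitution:
v = (20) / -4 = -5
u = (-25 - (6)*(-5)) / -1 = -5
t = (19 - (-5)*(-5)) / -6 = 1
s = (-44 - (-2)*(1) - (6)*(-5)) / -4 = 3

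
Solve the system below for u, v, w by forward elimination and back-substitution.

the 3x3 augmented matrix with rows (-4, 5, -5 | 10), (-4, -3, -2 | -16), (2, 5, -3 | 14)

(0, 4, 2)

Forward elimination on [A|b]:
R2 <- R2 - (1)*R1:  [   0   -8    3  -26 ]
R3 <- R3 - (-1/2)*R1:  [     0   15/2  -11/2     19 ]
R3 <- R3 - (-15/16)*R2:  [      0       0  -43/16   -43/8 ]
Row echelon form:
[ -4   5      -5  |     10 ]
[  0  -8       3  |    -26 ]
[  0   0  -43/16  |  -43/8 ]
Back-substitution:
w = (-43/8) / (-43/16) = 2
v = (-26 - (3)*(2)) / -8 = 4
u = (10 - (5)*(4) - (-5)*(2)) / -4 = 0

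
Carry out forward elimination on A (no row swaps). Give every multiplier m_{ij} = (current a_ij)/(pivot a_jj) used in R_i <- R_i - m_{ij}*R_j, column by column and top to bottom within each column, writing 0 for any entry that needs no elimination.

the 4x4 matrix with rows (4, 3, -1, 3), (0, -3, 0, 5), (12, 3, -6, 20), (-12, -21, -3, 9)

multipliers: 0, 3, -3, 2, 4, 2

Forward elimination:
R2: entry in column 1 is already 0 -> m_{21} = 0 (no row operation needed)
R3 <- R3 - (3)*R1:  [  0  -6  -3  11 ]
R4 <- R4 - (-3)*R1:  [   0  -12   -6   18 ]
R3 <- R3 - (2)*R2:  [  0   0  -3   1 ]
R4 <- R4 - (4)*R2:  [  0   0  -6  -2 ]
R4 <- R4 - (2)*R3:  [  0   0   0  -4 ]
Multipliers (in order of application): m_{21} = 0, m_{31} = 3, m_{41} = -3, m_{32} = 2, m_{42} = 4, m_{43} = 2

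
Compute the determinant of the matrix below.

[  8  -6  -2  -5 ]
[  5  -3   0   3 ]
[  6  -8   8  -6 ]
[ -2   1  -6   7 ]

Forward elimination:
R2 <- R2 - (5/8)*R1:  [    0   3/4   5/4  49/8 ]
R3 <- R3 - (3/4)*R1:  [    0  -7/2  19/2  -9/4 ]
R4 <- R4 - (-1/4)*R1:  [     0   -1/2  -13/2   23/4 ]
R3 <- R3 - (-14/3)*R2:  [    0     0  46/3  79/3 ]
R4 <- R4 - (-2/3)*R2:  [     0      0  -17/3   59/6 ]
R4 <- R4 - (-17/46)*R3:  [      0       0       0  450/23 ]
Upper-triangular form:
[ 8   -6    -2      -5 ]
[ 0  3/4   5/4    49/8 ]
[ 0    0  46/3    79/3 ]
[ 0    0     0  450/23 ]
det(A) = (-1)^0 * (8) * (3/4) * (46/3) * (450/23) = 1800  (0 row swaps -> sign +1)

det(A) = 1800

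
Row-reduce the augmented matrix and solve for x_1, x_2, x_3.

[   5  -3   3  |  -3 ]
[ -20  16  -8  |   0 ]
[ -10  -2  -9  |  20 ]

(0, -1, -2)

Forward elimination on [A|b]:
R2 <- R2 - (-4)*R1:  [   0    4    4  -12 ]
R3 <- R3 - (-2)*R1:  [  0  -8  -3  14 ]
R3 <- R3 - (-2)*R2:  [   0    0    5  -10 ]
Row echelon form:
[ 5  -3  3  |   -3 ]
[ 0   4  4  |  -12 ]
[ 0   0  5  |  -10 ]
Back-substitution:
x_3 = (-10) / 5 = -2
x_2 = (-12 - (4)*(-2)) / 4 = -1
x_1 = (-3 - (-3)*(-1) - (3)*(-2)) / 5 = 0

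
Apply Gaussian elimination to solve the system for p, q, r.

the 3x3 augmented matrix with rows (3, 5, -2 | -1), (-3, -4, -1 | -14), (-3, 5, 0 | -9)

(3, 0, 5)

Forward elimination on [A|b]:
R2 <- R2 - (-1)*R1:  [   0    1   -3  -15 ]
R3 <- R3 - (-1)*R1:  [   0   10   -2  -10 ]
R3 <- R3 - (10)*R2:  [   0    0   28  140 ]
Row echelon form:
[ 3  5  -2  |   -1 ]
[ 0  1  -3  |  -15 ]
[ 0  0  28  |  140 ]
Back-substitution:
r = (140) / 28 = 5
q = (-15 - (-3)*(5)) / 1 = 0
p = (-1 - (5)*(0) - (-2)*(5)) / 3 = 3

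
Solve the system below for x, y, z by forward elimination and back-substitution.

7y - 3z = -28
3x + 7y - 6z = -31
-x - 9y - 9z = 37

(-1, -4, 0)

Forward elimination on [A|b]:
R1 <-> R2   (pivot in column 1 was zero)
[  3   7  -6  -31 ]
[  0   7  -3  -28 ]
[ -1  -9  -9   37 ]
R3 <- R3 - (-1/3)*R1:  [     0  -20/3    -11   80/3 ]
R3 <- R3 - (-20/21)*R2:  [     0      0  -97/7      0 ]
Row echelon form:
[ 3  7     -6  |  -31 ]
[ 0  7     -3  |  -28 ]
[ 0  0  -97/7  |    0 ]
Back-substitution:
z = (0) / (-97/7) = 0
y = (-28 - (-3)*(0)) / 7 = -4
x = (-31 - (7)*(-4) - (-6)*(0)) / 3 = -1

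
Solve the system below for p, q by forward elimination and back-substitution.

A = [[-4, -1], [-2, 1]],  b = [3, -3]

Forward elimination on [A|b]:
R2 <- R2 - (1/2)*R1:  [    0   3/2  -9/2 ]
Row echelon form:
[ -4   -1  |     3 ]
[  0  3/2  |  -9/2 ]
Back-substitution:
q = (-9/2) / (3/2) = -3
p = (3 - (-1)*(-3)) / -4 = 0

(0, -3)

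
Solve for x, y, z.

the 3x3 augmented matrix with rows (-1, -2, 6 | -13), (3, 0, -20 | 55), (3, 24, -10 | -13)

Forward elimination on [A|b]:
R2 <- R2 - (-3)*R1:  [  0  -6  -2  16 ]
R3 <- R3 - (-3)*R1:  [   0   18    8  -52 ]
R3 <- R3 - (-3)*R2:  [  0   0   2  -4 ]
Row echelon form:
[ -1  -2   6  |  -13 ]
[  0  -6  -2  |   16 ]
[  0   0   2  |   -4 ]
Back-substitution:
z = (-4) / 2 = -2
y = (16 - (-2)*(-2)) / -6 = -2
x = (-13 - (-2)*(-2) - (6)*(-2)) / -1 = 5

(5, -2, -2)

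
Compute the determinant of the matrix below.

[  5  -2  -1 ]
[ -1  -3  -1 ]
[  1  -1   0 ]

det(A) = -7

Forward elimination:
R2 <- R2 - (-1/5)*R1:  [     0  -17/5   -6/5 ]
R3 <- R3 - (1/5)*R1:  [    0  -3/5   1/5 ]
R3 <- R3 - (3/17)*R2:  [    0     0  7/17 ]
Upper-triangular form:
[ 5     -2    -1 ]
[ 0  -17/5  -6/5 ]
[ 0      0  7/17 ]
det(A) = (-1)^0 * (5) * (-17/5) * (7/17) = -7  (0 row swaps -> sign +1)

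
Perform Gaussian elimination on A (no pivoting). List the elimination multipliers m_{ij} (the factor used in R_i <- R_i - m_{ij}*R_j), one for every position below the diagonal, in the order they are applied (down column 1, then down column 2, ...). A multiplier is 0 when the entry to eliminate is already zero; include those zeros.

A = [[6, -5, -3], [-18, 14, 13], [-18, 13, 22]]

Forward elimination:
R2 <- R2 - (-3)*R1:  [  0  -1   4 ]
R3 <- R3 - (-3)*R1:  [  0  -2  13 ]
R3 <- R3 - (2)*R2:  [ 0  0  5 ]
Multipliers (in order of application): m_{21} = -3, m_{31} = -3, m_{32} = 2

multipliers: -3, -3, 2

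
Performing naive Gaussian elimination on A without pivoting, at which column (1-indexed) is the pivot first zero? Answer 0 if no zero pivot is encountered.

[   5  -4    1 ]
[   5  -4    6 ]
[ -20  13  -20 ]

first zero-pivot column = 2

Naive forward elimination:
R2 <- R2 - (1)*R1:  [ 0  0  5 ]
R3 <- R3 - (-4)*R1:  [   0   -3  -16 ]
Matrix at this point:
[ 5  -4    1 ]
[ 0   0    5 ]
[ 0  -3  -16 ]
Pivot entry (2,2) is zero but row 3 has -3 in column 2 -> naive elimination stops; a row interchange (e.g. R2 <-> R3) would be required here.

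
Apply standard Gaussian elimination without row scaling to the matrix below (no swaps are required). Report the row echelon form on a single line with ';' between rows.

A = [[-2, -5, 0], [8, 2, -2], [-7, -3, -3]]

Forward elimination:
R2 <- R2 - (-4)*R1:  [   0  -18   -2 ]
R3 <- R3 - (7/2)*R1:  [    0  29/2    -3 ]
R3 <- R3 - (-29/36)*R2:  [      0       0  -83/18 ]
Row echelon form:
[ -2   -5       0 ]
[  0  -18      -2 ]
[  0    0  -83/18 ]

REF = [-2 -5 0; 0 -18 -2; 0 0 -83/18]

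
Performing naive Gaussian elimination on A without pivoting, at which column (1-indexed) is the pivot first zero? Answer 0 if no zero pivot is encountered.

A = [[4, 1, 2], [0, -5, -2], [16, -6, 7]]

Naive forward elimination:
R3 <- R3 - (4)*R1:  [   0  -10   -1 ]
R3 <- R3 - (2)*R2:  [ 0  0  3 ]
All pivots nonzero; naive elimination completes without hitting a zero pivot.

first zero-pivot column = 0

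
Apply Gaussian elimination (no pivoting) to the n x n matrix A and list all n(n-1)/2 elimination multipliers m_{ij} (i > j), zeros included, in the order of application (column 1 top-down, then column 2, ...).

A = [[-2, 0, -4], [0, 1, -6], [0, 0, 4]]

multipliers: 0, 0, 0

Forward elimination:
R2: entry in column 1 is already 0 -> m_{21} = 0 (no row operation needed)
R3: entry in column 1 is already 0 -> m_{31} = 0 (no row operation needed)
R3: entry in column 2 is already 0 -> m_{32} = 0 (no row operation needed)
Multipliers (in order of application): m_{21} = 0, m_{31} = 0, m_{32} = 0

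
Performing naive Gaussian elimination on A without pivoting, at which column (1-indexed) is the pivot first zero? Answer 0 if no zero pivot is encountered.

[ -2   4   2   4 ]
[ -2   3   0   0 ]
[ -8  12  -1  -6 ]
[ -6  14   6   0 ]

first zero-pivot column = 0

Naive forward elimination:
R2 <- R2 - (1)*R1:  [  0  -1  -2  -4 ]
R3 <- R3 - (4)*R1:  [   0   -4   -9  -22 ]
R4 <- R4 - (3)*R1:  [   0    2    0  -12 ]
R3 <- R3 - (4)*R2:  [  0   0  -1  -6 ]
R4 <- R4 - (-2)*R2:  [   0    0   -4  -20 ]
R4 <- R4 - (4)*R3:  [ 0  0  0  4 ]
All pivots nonzero; naive elimination completes without hitting a zero pivot.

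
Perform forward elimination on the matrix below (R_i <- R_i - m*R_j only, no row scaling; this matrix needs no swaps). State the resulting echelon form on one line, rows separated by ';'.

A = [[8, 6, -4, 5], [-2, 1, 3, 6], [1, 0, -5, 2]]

Forward elimination:
R2 <- R2 - (-1/4)*R1:  [    0   5/2     2  29/4 ]
R3 <- R3 - (1/8)*R1:  [    0  -3/4  -9/2  11/8 ]
R3 <- R3 - (-3/10)*R2:  [      0       0  -39/10   71/20 ]
Row echelon form:
[ 8    6      -4      5 ]
[ 0  5/2       2   29/4 ]
[ 0    0  -39/10  71/20 ]

REF = [8 6 -4 5; 0 5/2 2 29/4; 0 0 -39/10 71/20]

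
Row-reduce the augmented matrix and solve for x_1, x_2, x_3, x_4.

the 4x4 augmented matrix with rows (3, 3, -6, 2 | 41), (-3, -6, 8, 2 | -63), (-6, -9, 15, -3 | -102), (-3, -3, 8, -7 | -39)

(5, 2, -4, -2)

Forward elimination on [A|b]:
R2 <- R2 - (-1)*R1:  [   0   -3    2    4  -22 ]
R3 <- R3 - (-2)*R1:  [   0   -3    3    1  -20 ]
R4 <- R4 - (-1)*R1:  [  0   0   2  -5   2 ]
R3 <- R3 - (1)*R2:  [  0   0   1  -3   2 ]
R4 <- R4 - (2)*R3:  [  0   0   0   1  -2 ]
Row echelon form:
[ 3   3  -6   2  |   41 ]
[ 0  -3   2   4  |  -22 ]
[ 0   0   1  -3  |    2 ]
[ 0   0   0   1  |   -2 ]
Back-substitution:
x_4 = (-2) / 1 = -2
x_3 = (2 - (-3)*(-2)) / 1 = -4
x_2 = (-22 - (2)*(-4) - (4)*(-2)) / -3 = 2
x_1 = (41 - (3)*(2) - (-6)*(-4) - (2)*(-2)) / 3 = 5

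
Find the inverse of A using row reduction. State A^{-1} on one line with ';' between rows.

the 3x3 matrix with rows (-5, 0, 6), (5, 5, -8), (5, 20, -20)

Gauss-Jordan on [A | I]:
R1 <- (1/-5)*R1:  [    1     0  -6/5  |  -1/5     0     0 ]
R2 <- R2 - (5)*R1:  [  0   5  -2  |   1   1   0 ]
R3 <- R3 - (5)*R1:  [   0   20  -14  |    1    0    1 ]
R2 <- (1/5)*R2:  [    0     1  -2/5  |   1/5   1/5     0 ]
R3 <- R3 - (20)*R2:  [  0   0  -6  |  -3  -4   1 ]
R3 <- (1/-6)*R3:  [    0     0     1  |   1/2   2/3  -1/6 ]
R1 <- R1 - (-6/5)*R3:  [    1     0     0  |   2/5   4/5  -1/5 ]
R2 <- R2 - (-2/5)*R3:  [     0      1      0  |    2/5   7/15  -1/15 ]
Right block of [I | A^{-1}] is the inverse:
[ 2/5   4/5   -1/5 ]
[ 2/5  7/15  -1/15 ]
[ 1/2   2/3   -1/6 ]

inverse = [2/5 4/5 -1/5; 2/5 7/15 -1/15; 1/2 2/3 -1/6]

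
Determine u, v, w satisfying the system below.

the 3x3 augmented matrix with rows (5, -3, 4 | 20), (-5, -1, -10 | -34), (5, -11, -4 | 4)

Forward elimination on [A|b]:
R2 <- R2 - (-1)*R1:  [   0   -4   -6  -14 ]
R3 <- R3 - (1)*R1:  [   0   -8   -8  -16 ]
R3 <- R3 - (2)*R2:  [  0   0   4  12 ]
Row echelon form:
[ 5  -3   4  |   20 ]
[ 0  -4  -6  |  -14 ]
[ 0   0   4  |   12 ]
Back-substitution:
w = (12) / 4 = 3
v = (-14 - (-6)*(3)) / -4 = -1
u = (20 - (-3)*(-1) - (4)*(3)) / 5 = 1

(1, -1, 3)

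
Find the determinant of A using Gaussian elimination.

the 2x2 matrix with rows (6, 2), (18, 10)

det(A) = 24

Forward elimination:
R2 <- R2 - (3)*R1:  [ 0  4 ]
Upper-triangular form:
[ 6  2 ]
[ 0  4 ]
det(A) = (-1)^0 * (6) * (4) = 24  (0 row swaps -> sign +1)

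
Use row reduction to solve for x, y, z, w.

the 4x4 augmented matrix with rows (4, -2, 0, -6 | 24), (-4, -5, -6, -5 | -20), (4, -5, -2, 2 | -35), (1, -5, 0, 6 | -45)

(0, 3, 5, -5)

Forward elimination on [A|b]:
R2 <- R2 - (-1)*R1:  [   0   -7   -6  -11    4 ]
R3 <- R3 - (1)*R1:  [   0   -3   -2    8  -59 ]
R4 <- R4 - (1/4)*R1:  [    0  -9/2     0  15/2   -51 ]
R3 <- R3 - (3/7)*R2:  [      0       0     4/7    89/7  -425/7 ]
R4 <- R4 - (9/14)*R2:  [      0       0    27/7   102/7  -375/7 ]
R4 <- R4 - (27/4)*R3:  [      0       0       0  -285/4  1425/4 ]
Row echelon form:
[ 4  -2    0      -6  |      24 ]
[ 0  -7   -6     -11  |       4 ]
[ 0   0  4/7    89/7  |  -425/7 ]
[ 0   0    0  -285/4  |  1425/4 ]
Back-substitution:
w = (1425/4) / (-285/4) = -5
z = (-425/7 - (89/7)*(-5)) / (4/7) = 5
y = (4 - (-6)*(5) - (-11)*(-5)) / -7 = 3
x = (24 - (-2)*(3) - (-6)*(-5)) / 4 = 0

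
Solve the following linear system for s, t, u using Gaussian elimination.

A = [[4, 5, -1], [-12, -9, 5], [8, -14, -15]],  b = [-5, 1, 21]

Forward elimination on [A|b]:
R2 <- R2 - (-3)*R1:  [   0    6    2  -14 ]
R3 <- R3 - (2)*R1:  [   0  -24  -13   31 ]
R3 <- R3 - (-4)*R2:  [   0    0   -5  -25 ]
Row echelon form:
[ 4  5  -1  |   -5 ]
[ 0  6   2  |  -14 ]
[ 0  0  -5  |  -25 ]
Back-substitution:
u = (-25) / -5 = 5
t = (-14 - (2)*(5)) / 6 = -4
s = (-5 - (5)*(-4) - (-1)*(5)) / 4 = 5

(5, -4, 5)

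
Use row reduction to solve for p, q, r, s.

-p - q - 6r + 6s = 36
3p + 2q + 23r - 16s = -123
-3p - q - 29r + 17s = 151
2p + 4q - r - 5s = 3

Forward elimination on [A|b]:
R2 <- R2 - (-3)*R1:  [   0   -1    5    2  -15 ]
R3 <- R3 - (3)*R1:  [   0    2  -11   -1   43 ]
R4 <- R4 - (-2)*R1:  [   0    2  -13    7   75 ]
R3 <- R3 - (-2)*R2:  [  0   0  -1   3  13 ]
R4 <- R4 - (-2)*R2:  [  0   0  -3  11  45 ]
R4 <- R4 - (3)*R3:  [ 0  0  0  2  6 ]
Row echelon form:
[ -1  -1  -6  6  |   36 ]
[  0  -1   5  2  |  -15 ]
[  0   0  -1  3  |   13 ]
[  0   0   0  2  |    6 ]
Back-substitution:
s = (6) / 2 = 3
r = (13 - (3)*(3)) / -1 = -4
q = (-15 - (5)*(-4) - (2)*(3)) / -1 = 1
p = (36 - (-1)*(1) - (-6)*(-4) - (6)*(3)) / -1 = 5

(5, 1, -4, 3)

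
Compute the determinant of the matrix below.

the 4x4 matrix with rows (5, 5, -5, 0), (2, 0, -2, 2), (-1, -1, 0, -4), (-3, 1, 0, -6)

Forward elimination:
R2 <- R2 - (2/5)*R1:  [  0  -2   0   2 ]
R3 <- R3 - (-1/5)*R1:  [  0   0  -1  -4 ]
R4 <- R4 - (-3/5)*R1:  [  0   4  -3  -6 ]
R4 <- R4 - (-2)*R2:  [  0   0  -3  -2 ]
R4 <- R4 - (3)*R3:  [  0   0   0  10 ]
Upper-triangular form:
[ 5   5  -5   0 ]
[ 0  -2   0   2 ]
[ 0   0  -1  -4 ]
[ 0   0   0  10 ]
det(A) = (-1)^0 * (5) * (-2) * (-1) * (10) = 100  (0 row swaps -> sign +1)

det(A) = 100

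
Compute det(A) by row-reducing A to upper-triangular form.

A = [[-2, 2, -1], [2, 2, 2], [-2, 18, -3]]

Forward elimination:
R2 <- R2 - (-1)*R1:  [ 0  4  1 ]
R3 <- R3 - (1)*R1:  [  0  16  -2 ]
R3 <- R3 - (4)*R2:  [  0   0  -6 ]
Upper-triangular form:
[ -2  2  -1 ]
[  0  4   1 ]
[  0  0  -6 ]
det(A) = (-1)^0 * (-2) * (4) * (-6) = 48  (0 row swaps -> sign +1)

det(A) = 48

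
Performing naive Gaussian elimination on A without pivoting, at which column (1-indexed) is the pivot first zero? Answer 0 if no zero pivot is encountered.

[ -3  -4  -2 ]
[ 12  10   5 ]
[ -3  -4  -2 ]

first zero-pivot column = 3

Naive forward elimination:
R2 <- R2 - (-4)*R1:  [  0  -6  -3 ]
R3 <- R3 - (1)*R1:  [ 0  0  0 ]
Matrix at this point:
[ -3  -4  -2 ]
[  0  -6  -3 ]
[  0   0   0 ]
Pivot entry (3,3) in the last row is zero and there are no rows below to swap with -> zero pivot in column 3 (A is singular).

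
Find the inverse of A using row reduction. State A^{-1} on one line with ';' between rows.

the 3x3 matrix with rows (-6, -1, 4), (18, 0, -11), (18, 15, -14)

inverse = [55/12 23/18 11/36; 3/2 1/3 1/6; 15/2 2 1/2]

Gauss-Jordan on [A | I]:
R1 <- (1/-6)*R1:  [    1   1/6  -2/3  |  -1/6     0     0 ]
R2 <- R2 - (18)*R1:  [  0  -3   1  |   3   1   0 ]
R3 <- R3 - (18)*R1:  [  0  12  -2  |   3   0   1 ]
R2 <- (1/-3)*R2:  [    0     1  -1/3  |    -1  -1/3     0 ]
R1 <- R1 - (1/6)*R2:  [      1       0  -11/18  |       0    1/18       0 ]
R3 <- R3 - (12)*R2:  [  0   0   2  |  15   4   1 ]
R3 <- (1/2)*R3:  [    0     0     1  |  15/2     2   1/2 ]
R1 <- R1 - (-11/18)*R3:  [     1      0      0  |  55/12  23/18  11/36 ]
R2 <- R2 - (-1/3)*R3:  [   0    1    0  |  3/2  1/3  1/6 ]
Right block of [I | A^{-1}] is the inverse:
[ 55/12  23/18  11/36 ]
[   3/2    1/3    1/6 ]
[  15/2      2    1/2 ]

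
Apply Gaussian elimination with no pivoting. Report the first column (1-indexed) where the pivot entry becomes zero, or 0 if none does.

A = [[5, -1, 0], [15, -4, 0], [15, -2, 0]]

first zero-pivot column = 3

Naive forward elimination:
R2 <- R2 - (3)*R1:  [  0  -1   0 ]
R3 <- R3 - (3)*R1:  [ 0  1  0 ]
R3 <- R3 - (-1)*R2:  [ 0  0  0 ]
Matrix at this point:
[ 5  -1  0 ]
[ 0  -1  0 ]
[ 0   0  0 ]
Pivot entry (3,3) in the last row is zero and there are no rows below to swap with -> zero pivot in column 3 (A is singular).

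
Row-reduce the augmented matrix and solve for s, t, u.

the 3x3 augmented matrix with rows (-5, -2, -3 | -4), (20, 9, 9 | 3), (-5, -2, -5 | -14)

(-3, 2, 5)

Forward elimination on [A|b]:
R2 <- R2 - (-4)*R1:  [   0    1   -3  -13 ]
R3 <- R3 - (1)*R1:  [   0    0   -2  -10 ]
Row echelon form:
[ -5  -2  -3  |   -4 ]
[  0   1  -3  |  -13 ]
[  0   0  -2  |  -10 ]
Back-substitution:
u = (-10) / -2 = 5
t = (-13 - (-3)*(5)) / 1 = 2
s = (-4 - (-2)*(2) - (-3)*(5)) / -5 = -3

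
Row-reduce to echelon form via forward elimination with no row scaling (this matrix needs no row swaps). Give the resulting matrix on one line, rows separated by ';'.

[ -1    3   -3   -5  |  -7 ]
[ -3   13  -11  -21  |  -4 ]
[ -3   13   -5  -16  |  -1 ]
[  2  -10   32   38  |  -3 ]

Forward elimination:
R2 <- R2 - (3)*R1:  [  0   4  -2  -6  17 ]
R3 <- R3 - (3)*R1:  [  0   4   4  -1  20 ]
R4 <- R4 - (-2)*R1:  [   0   -4   26   28  -17 ]
R3 <- R3 - (1)*R2:  [ 0  0  6  5  3 ]
R4 <- R4 - (-1)*R2:  [  0   0  24  22   0 ]
R4 <- R4 - (4)*R3:  [   0    0    0    2  -12 ]
Row echelon form:
[ -1  3  -3  -5  |   -7 ]
[  0  4  -2  -6  |   17 ]
[  0  0   6   5  |    3 ]
[  0  0   0   2  |  -12 ]

REF = [-1 3 -3 -5 -7; 0 4 -2 -6 17; 0 0 6 5 3; 0 0 0 2 -12]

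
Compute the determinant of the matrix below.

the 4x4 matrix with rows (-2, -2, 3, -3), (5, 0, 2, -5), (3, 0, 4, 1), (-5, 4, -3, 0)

Forward elimination:
R2 <- R2 - (-5/2)*R1:  [     0     -5   19/2  -25/2 ]
R3 <- R3 - (-3/2)*R1:  [    0    -3  17/2  -7/2 ]
R4 <- R4 - (5/2)*R1:  [     0      9  -21/2   15/2 ]
R3 <- R3 - (3/5)*R2:  [    0     0  14/5     4 ]
R4 <- R4 - (-9/5)*R2:  [    0     0  33/5   -15 ]
R4 <- R4 - (33/14)*R3:  [      0       0       0  -171/7 ]
Upper-triangular form:
[ -2  -2     3      -3 ]
[  0  -5  19/2   -25/2 ]
[  0   0  14/5       4 ]
[  0   0     0  -171/7 ]
det(A) = (-1)^0 * (-2) * (-5) * (14/5) * (-171/7) = -684  (0 row swaps -> sign +1)

det(A) = -684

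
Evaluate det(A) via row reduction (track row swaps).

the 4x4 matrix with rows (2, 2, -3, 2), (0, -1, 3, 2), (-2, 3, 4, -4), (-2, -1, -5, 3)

det(A) = -304

Forward elimination:
R3 <- R3 - (-1)*R1:  [  0   5   1  -2 ]
R4 <- R4 - (-1)*R1:  [  0   1  -8   5 ]
R3 <- R3 - (-5)*R2:  [  0   0  16   8 ]
R4 <- R4 - (-1)*R2:  [  0   0  -5   7 ]
R4 <- R4 - (-5/16)*R3:  [    0     0     0  19/2 ]
Upper-triangular form:
[ 2   2  -3     2 ]
[ 0  -1   3     2 ]
[ 0   0  16     8 ]
[ 0   0   0  19/2 ]
det(A) = (-1)^0 * (2) * (-1) * (16) * (19/2) = -304  (0 row swaps -> sign +1)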